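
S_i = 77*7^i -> [77, 539, 3773, 26411, 184877]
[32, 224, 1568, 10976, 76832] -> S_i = 32*7^i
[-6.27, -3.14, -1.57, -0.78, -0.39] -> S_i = -6.27*0.50^i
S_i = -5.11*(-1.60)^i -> [-5.11, 8.18, -13.08, 20.93, -33.49]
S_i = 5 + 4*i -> [5, 9, 13, 17, 21]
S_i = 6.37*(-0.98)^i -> [6.37, -6.24, 6.12, -6.0, 5.88]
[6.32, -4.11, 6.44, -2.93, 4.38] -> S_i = Random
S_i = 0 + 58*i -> [0, 58, 116, 174, 232]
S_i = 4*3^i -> [4, 12, 36, 108, 324]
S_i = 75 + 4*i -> [75, 79, 83, 87, 91]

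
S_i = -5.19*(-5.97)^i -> [-5.19, 30.98, -184.98, 1104.31, -6592.72]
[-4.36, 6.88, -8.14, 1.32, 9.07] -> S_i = Random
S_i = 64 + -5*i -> [64, 59, 54, 49, 44]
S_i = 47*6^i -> [47, 282, 1692, 10152, 60912]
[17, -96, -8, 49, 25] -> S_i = Random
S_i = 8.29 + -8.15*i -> [8.29, 0.14, -8.01, -16.16, -24.31]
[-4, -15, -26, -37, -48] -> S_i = -4 + -11*i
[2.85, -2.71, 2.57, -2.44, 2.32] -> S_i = 2.85*(-0.95)^i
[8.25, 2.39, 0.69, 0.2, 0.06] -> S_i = 8.25*0.29^i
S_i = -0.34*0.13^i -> [-0.34, -0.04, -0.01, -0.0, -0.0]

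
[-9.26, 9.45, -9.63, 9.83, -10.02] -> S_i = -9.26*(-1.02)^i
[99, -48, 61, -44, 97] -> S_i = Random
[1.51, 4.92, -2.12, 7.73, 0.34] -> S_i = Random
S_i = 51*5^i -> [51, 255, 1275, 6375, 31875]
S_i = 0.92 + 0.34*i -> [0.92, 1.26, 1.6, 1.94, 2.28]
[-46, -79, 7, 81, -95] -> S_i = Random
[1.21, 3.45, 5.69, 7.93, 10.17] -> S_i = 1.21 + 2.24*i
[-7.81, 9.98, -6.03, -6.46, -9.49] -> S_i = Random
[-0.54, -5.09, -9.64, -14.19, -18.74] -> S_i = -0.54 + -4.55*i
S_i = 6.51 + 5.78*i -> [6.51, 12.29, 18.07, 23.85, 29.63]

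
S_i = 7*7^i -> [7, 49, 343, 2401, 16807]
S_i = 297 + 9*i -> [297, 306, 315, 324, 333]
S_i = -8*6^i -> [-8, -48, -288, -1728, -10368]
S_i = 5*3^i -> [5, 15, 45, 135, 405]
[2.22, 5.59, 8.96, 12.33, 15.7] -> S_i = 2.22 + 3.37*i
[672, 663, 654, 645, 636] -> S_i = 672 + -9*i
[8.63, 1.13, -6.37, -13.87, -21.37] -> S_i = 8.63 + -7.50*i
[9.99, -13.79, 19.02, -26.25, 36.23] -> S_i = 9.99*(-1.38)^i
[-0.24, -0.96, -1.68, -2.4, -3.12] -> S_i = -0.24 + -0.72*i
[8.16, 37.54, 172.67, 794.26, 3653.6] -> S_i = 8.16*4.60^i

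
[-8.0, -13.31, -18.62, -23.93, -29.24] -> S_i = -8.00 + -5.31*i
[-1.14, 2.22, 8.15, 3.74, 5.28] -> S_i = Random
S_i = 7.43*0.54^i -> [7.43, 4.01, 2.17, 1.17, 0.63]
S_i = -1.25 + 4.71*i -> [-1.25, 3.46, 8.17, 12.88, 17.59]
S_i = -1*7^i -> [-1, -7, -49, -343, -2401]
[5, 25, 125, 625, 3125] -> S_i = 5*5^i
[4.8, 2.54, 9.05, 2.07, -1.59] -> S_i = Random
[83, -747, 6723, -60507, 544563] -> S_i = 83*-9^i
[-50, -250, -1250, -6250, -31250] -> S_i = -50*5^i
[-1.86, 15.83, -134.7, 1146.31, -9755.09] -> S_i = -1.86*(-8.51)^i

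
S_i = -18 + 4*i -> [-18, -14, -10, -6, -2]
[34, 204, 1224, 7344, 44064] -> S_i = 34*6^i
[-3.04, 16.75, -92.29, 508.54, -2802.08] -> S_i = -3.04*(-5.51)^i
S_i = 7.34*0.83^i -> [7.34, 6.09, 5.06, 4.2, 3.48]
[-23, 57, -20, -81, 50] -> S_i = Random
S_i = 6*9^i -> [6, 54, 486, 4374, 39366]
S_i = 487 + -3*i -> [487, 484, 481, 478, 475]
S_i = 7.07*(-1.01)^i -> [7.07, -7.14, 7.21, -7.28, 7.36]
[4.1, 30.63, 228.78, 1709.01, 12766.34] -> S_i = 4.10*7.47^i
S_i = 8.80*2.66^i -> [8.8, 23.41, 62.27, 165.63, 440.56]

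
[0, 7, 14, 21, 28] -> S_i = 0 + 7*i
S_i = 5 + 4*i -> [5, 9, 13, 17, 21]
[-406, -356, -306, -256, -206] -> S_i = -406 + 50*i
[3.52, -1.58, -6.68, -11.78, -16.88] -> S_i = 3.52 + -5.10*i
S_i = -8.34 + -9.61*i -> [-8.34, -17.95, -27.56, -37.17, -46.78]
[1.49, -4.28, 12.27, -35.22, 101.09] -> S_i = 1.49*(-2.87)^i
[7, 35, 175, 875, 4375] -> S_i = 7*5^i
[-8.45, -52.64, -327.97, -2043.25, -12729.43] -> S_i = -8.45*6.23^i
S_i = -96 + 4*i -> [-96, -92, -88, -84, -80]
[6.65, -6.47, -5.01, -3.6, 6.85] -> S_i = Random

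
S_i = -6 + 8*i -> [-6, 2, 10, 18, 26]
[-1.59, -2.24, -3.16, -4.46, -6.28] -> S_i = -1.59*1.41^i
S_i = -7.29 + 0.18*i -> [-7.29, -7.11, -6.93, -6.75, -6.57]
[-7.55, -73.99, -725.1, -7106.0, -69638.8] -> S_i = -7.55*9.80^i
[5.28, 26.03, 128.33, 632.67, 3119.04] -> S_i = 5.28*4.93^i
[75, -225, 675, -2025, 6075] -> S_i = 75*-3^i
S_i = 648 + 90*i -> [648, 738, 828, 918, 1008]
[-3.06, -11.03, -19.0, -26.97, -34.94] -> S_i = -3.06 + -7.97*i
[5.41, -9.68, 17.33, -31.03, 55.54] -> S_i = 5.41*(-1.79)^i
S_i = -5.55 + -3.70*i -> [-5.55, -9.25, -12.95, -16.65, -20.35]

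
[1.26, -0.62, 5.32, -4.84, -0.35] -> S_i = Random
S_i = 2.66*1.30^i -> [2.66, 3.46, 4.5, 5.84, 7.6]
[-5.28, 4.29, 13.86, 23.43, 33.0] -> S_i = -5.28 + 9.57*i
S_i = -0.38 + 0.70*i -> [-0.38, 0.32, 1.02, 1.72, 2.42]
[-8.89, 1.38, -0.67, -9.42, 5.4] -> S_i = Random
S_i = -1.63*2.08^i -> [-1.63, -3.39, -7.05, -14.67, -30.51]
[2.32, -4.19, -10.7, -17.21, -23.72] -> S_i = 2.32 + -6.51*i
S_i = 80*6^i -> [80, 480, 2880, 17280, 103680]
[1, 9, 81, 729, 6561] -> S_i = 1*9^i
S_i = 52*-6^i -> [52, -312, 1872, -11232, 67392]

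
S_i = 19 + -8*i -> [19, 11, 3, -5, -13]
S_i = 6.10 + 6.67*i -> [6.1, 12.77, 19.44, 26.11, 32.78]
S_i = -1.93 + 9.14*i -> [-1.93, 7.21, 16.35, 25.49, 34.63]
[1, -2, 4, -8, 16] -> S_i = 1*-2^i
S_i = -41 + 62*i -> [-41, 21, 83, 145, 207]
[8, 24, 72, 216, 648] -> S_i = 8*3^i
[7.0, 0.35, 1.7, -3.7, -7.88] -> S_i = Random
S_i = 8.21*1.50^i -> [8.21, 12.32, 18.47, 27.71, 41.56]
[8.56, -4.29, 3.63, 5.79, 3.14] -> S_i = Random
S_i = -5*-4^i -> [-5, 20, -80, 320, -1280]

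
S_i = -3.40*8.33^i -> [-3.4, -28.32, -235.92, -1965.23, -16370.39]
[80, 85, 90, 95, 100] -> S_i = 80 + 5*i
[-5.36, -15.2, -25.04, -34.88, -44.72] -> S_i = -5.36 + -9.84*i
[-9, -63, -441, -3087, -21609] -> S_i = -9*7^i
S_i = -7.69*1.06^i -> [-7.69, -8.15, -8.64, -9.16, -9.71]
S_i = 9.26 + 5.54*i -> [9.26, 14.8, 20.34, 25.88, 31.42]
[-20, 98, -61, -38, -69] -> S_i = Random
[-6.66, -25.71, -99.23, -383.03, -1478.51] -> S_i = -6.66*3.86^i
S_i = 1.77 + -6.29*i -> [1.77, -4.52, -10.81, -17.1, -23.39]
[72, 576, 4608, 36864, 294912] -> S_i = 72*8^i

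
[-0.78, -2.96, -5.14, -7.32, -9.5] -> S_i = -0.78 + -2.18*i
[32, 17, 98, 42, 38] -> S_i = Random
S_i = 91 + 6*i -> [91, 97, 103, 109, 115]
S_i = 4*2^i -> [4, 8, 16, 32, 64]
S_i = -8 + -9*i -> [-8, -17, -26, -35, -44]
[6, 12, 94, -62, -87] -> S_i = Random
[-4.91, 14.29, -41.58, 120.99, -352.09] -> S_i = -4.91*(-2.91)^i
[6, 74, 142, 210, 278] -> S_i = 6 + 68*i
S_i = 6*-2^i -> [6, -12, 24, -48, 96]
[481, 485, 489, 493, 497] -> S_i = 481 + 4*i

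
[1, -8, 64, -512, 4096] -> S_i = 1*-8^i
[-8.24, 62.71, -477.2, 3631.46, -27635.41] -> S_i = -8.24*(-7.61)^i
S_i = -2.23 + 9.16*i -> [-2.23, 6.93, 16.09, 25.25, 34.41]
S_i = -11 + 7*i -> [-11, -4, 3, 10, 17]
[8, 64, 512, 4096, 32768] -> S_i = 8*8^i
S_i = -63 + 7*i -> [-63, -56, -49, -42, -35]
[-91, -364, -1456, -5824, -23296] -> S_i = -91*4^i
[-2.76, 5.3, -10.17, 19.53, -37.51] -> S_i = -2.76*(-1.92)^i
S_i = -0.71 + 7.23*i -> [-0.71, 6.52, 13.75, 20.98, 28.21]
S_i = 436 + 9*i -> [436, 445, 454, 463, 472]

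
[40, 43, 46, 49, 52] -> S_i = 40 + 3*i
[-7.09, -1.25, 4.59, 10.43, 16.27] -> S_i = -7.09 + 5.84*i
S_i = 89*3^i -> [89, 267, 801, 2403, 7209]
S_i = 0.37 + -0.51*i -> [0.37, -0.14, -0.65, -1.16, -1.67]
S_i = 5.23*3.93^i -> [5.23, 20.55, 80.78, 317.45, 1247.59]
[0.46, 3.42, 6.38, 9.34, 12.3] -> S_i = 0.46 + 2.96*i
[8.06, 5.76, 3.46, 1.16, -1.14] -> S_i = 8.06 + -2.30*i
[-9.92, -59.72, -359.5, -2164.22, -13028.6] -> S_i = -9.92*6.02^i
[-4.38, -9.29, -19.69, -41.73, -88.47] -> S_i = -4.38*2.12^i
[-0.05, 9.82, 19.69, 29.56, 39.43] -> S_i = -0.05 + 9.87*i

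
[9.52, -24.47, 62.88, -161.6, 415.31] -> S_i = 9.52*(-2.57)^i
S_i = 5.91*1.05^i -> [5.91, 6.21, 6.52, 6.84, 7.18]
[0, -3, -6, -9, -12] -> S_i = 0 + -3*i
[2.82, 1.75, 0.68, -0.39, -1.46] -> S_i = 2.82 + -1.07*i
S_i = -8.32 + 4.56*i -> [-8.32, -3.76, 0.8, 5.36, 9.92]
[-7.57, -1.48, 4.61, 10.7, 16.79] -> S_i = -7.57 + 6.09*i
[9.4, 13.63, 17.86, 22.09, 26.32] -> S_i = 9.40 + 4.23*i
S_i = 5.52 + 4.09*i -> [5.52, 9.61, 13.7, 17.79, 21.88]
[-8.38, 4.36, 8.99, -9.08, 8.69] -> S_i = Random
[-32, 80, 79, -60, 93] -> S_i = Random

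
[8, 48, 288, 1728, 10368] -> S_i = 8*6^i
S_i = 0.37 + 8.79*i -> [0.37, 9.16, 17.95, 26.74, 35.53]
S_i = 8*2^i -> [8, 16, 32, 64, 128]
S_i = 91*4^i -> [91, 364, 1456, 5824, 23296]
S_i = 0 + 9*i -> [0, 9, 18, 27, 36]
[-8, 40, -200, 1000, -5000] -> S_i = -8*-5^i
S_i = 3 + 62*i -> [3, 65, 127, 189, 251]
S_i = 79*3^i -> [79, 237, 711, 2133, 6399]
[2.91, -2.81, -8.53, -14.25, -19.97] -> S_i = 2.91 + -5.72*i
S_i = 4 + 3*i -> [4, 7, 10, 13, 16]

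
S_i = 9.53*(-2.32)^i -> [9.53, -22.11, 51.29, -119.0, 276.09]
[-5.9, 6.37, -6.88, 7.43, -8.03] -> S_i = -5.90*(-1.08)^i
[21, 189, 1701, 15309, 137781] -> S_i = 21*9^i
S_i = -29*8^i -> [-29, -232, -1856, -14848, -118784]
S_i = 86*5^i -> [86, 430, 2150, 10750, 53750]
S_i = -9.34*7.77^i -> [-9.34, -72.57, -563.88, -4381.37, -34043.25]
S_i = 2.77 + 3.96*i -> [2.77, 6.73, 10.69, 14.65, 18.61]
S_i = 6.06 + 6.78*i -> [6.06, 12.84, 19.62, 26.4, 33.18]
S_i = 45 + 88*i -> [45, 133, 221, 309, 397]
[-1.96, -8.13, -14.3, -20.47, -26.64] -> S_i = -1.96 + -6.17*i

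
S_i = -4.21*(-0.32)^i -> [-4.21, 1.35, -0.43, 0.14, -0.04]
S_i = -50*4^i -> [-50, -200, -800, -3200, -12800]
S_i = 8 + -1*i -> [8, 7, 6, 5, 4]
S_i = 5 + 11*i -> [5, 16, 27, 38, 49]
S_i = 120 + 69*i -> [120, 189, 258, 327, 396]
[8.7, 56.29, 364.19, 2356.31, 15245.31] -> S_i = 8.70*6.47^i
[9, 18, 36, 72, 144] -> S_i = 9*2^i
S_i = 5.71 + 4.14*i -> [5.71, 9.85, 13.99, 18.13, 22.27]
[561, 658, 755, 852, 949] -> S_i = 561 + 97*i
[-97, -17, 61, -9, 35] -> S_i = Random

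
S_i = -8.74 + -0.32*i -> [-8.74, -9.06, -9.38, -9.7, -10.02]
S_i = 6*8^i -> [6, 48, 384, 3072, 24576]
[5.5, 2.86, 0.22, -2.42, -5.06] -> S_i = 5.50 + -2.64*i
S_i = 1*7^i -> [1, 7, 49, 343, 2401]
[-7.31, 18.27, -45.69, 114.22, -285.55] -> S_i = -7.31*(-2.50)^i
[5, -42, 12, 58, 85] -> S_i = Random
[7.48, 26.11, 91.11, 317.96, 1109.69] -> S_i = 7.48*3.49^i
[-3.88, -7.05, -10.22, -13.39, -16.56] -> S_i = -3.88 + -3.17*i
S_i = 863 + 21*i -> [863, 884, 905, 926, 947]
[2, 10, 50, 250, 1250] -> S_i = 2*5^i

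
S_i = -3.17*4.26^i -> [-3.17, -13.5, -57.53, -245.07, -1043.99]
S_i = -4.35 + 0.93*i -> [-4.35, -3.42, -2.49, -1.56, -0.63]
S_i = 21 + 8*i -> [21, 29, 37, 45, 53]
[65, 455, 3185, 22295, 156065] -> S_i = 65*7^i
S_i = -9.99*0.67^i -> [-9.99, -6.69, -4.48, -3.0, -2.01]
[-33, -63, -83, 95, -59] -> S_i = Random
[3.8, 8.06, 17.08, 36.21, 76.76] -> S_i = 3.80*2.12^i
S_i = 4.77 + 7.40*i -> [4.77, 12.17, 19.57, 26.97, 34.37]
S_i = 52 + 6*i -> [52, 58, 64, 70, 76]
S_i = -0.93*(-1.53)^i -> [-0.93, 1.42, -2.18, 3.33, -5.1]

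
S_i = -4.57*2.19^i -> [-4.57, -10.01, -21.92, -48.0, -105.12]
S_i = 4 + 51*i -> [4, 55, 106, 157, 208]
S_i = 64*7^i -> [64, 448, 3136, 21952, 153664]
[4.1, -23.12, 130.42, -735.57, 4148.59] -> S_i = 4.10*(-5.64)^i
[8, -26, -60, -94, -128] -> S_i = 8 + -34*i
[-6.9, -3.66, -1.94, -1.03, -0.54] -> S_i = -6.90*0.53^i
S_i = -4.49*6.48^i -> [-4.49, -29.1, -188.54, -1221.72, -7916.74]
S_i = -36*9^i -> [-36, -324, -2916, -26244, -236196]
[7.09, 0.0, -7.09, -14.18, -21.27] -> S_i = 7.09 + -7.09*i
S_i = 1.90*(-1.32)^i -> [1.9, -2.51, 3.31, -4.37, 5.77]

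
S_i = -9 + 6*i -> [-9, -3, 3, 9, 15]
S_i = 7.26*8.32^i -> [7.26, 60.4, 502.55, 4181.25, 34788.04]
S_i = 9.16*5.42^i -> [9.16, 49.65, 269.09, 1458.46, 7904.83]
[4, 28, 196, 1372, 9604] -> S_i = 4*7^i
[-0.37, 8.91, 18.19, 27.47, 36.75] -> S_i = -0.37 + 9.28*i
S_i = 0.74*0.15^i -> [0.74, 0.11, 0.02, 0.0, 0.0]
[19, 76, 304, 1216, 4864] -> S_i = 19*4^i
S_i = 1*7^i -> [1, 7, 49, 343, 2401]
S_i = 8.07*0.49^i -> [8.07, 3.95, 1.94, 0.95, 0.47]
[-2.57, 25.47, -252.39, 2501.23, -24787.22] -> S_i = -2.57*(-9.91)^i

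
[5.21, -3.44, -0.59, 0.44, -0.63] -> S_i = Random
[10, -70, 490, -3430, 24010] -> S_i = 10*-7^i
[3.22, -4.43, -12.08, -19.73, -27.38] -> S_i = 3.22 + -7.65*i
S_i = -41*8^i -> [-41, -328, -2624, -20992, -167936]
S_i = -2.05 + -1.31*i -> [-2.05, -3.36, -4.67, -5.98, -7.29]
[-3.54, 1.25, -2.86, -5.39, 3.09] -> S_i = Random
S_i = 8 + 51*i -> [8, 59, 110, 161, 212]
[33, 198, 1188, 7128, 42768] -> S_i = 33*6^i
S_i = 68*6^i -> [68, 408, 2448, 14688, 88128]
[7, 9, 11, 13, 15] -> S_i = 7 + 2*i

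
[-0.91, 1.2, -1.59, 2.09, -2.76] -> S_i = -0.91*(-1.32)^i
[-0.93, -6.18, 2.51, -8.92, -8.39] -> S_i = Random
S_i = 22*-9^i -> [22, -198, 1782, -16038, 144342]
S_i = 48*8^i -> [48, 384, 3072, 24576, 196608]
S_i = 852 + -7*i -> [852, 845, 838, 831, 824]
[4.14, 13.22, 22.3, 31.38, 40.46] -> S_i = 4.14 + 9.08*i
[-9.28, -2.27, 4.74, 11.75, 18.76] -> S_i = -9.28 + 7.01*i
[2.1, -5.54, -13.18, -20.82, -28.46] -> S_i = 2.10 + -7.64*i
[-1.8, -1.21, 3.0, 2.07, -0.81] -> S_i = Random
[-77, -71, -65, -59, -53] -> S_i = -77 + 6*i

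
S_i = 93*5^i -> [93, 465, 2325, 11625, 58125]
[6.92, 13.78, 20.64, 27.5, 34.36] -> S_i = 6.92 + 6.86*i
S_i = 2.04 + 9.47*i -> [2.04, 11.51, 20.98, 30.45, 39.92]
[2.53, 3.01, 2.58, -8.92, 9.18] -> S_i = Random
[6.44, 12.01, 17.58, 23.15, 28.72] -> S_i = 6.44 + 5.57*i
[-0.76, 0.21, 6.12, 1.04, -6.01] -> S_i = Random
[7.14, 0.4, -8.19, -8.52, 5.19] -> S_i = Random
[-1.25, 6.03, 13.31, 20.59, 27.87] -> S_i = -1.25 + 7.28*i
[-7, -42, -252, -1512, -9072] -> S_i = -7*6^i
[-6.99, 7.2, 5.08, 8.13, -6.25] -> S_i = Random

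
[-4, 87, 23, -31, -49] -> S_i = Random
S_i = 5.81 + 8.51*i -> [5.81, 14.32, 22.83, 31.34, 39.85]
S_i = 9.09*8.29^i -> [9.09, 75.36, 624.7, 5178.78, 42932.09]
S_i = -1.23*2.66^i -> [-1.23, -3.27, -8.7, -23.15, -61.58]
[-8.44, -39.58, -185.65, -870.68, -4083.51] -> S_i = -8.44*4.69^i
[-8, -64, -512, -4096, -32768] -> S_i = -8*8^i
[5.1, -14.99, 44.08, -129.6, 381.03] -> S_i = 5.10*(-2.94)^i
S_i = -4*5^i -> [-4, -20, -100, -500, -2500]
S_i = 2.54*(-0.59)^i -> [2.54, -1.5, 0.88, -0.52, 0.31]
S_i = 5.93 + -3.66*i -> [5.93, 2.27, -1.39, -5.05, -8.71]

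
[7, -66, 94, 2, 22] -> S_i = Random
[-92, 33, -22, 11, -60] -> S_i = Random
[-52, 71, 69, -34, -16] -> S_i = Random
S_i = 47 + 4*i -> [47, 51, 55, 59, 63]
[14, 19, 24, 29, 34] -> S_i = 14 + 5*i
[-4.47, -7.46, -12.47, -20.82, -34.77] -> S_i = -4.47*1.67^i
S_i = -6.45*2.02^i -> [-6.45, -13.03, -26.32, -53.16, -107.39]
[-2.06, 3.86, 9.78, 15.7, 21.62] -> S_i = -2.06 + 5.92*i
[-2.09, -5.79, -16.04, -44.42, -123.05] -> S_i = -2.09*2.77^i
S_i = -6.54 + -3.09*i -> [-6.54, -9.63, -12.72, -15.81, -18.9]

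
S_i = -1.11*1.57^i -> [-1.11, -1.74, -2.74, -4.3, -6.74]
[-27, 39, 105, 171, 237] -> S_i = -27 + 66*i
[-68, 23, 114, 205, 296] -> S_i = -68 + 91*i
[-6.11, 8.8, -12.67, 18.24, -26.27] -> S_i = -6.11*(-1.44)^i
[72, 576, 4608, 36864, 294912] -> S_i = 72*8^i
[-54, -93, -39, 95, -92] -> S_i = Random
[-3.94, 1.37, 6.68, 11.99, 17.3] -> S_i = -3.94 + 5.31*i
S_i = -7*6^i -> [-7, -42, -252, -1512, -9072]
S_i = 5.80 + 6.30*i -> [5.8, 12.1, 18.4, 24.7, 31.0]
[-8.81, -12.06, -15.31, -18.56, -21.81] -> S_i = -8.81 + -3.25*i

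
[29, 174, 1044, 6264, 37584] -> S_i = 29*6^i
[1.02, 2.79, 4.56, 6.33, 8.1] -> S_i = 1.02 + 1.77*i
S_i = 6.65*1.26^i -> [6.65, 8.38, 10.56, 13.3, 16.76]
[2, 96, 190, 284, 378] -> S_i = 2 + 94*i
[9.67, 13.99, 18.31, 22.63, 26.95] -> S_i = 9.67 + 4.32*i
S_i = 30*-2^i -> [30, -60, 120, -240, 480]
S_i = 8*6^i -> [8, 48, 288, 1728, 10368]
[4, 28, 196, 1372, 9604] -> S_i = 4*7^i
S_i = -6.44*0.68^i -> [-6.44, -4.38, -2.98, -2.02, -1.38]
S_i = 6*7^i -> [6, 42, 294, 2058, 14406]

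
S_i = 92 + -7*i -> [92, 85, 78, 71, 64]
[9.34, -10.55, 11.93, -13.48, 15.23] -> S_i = 9.34*(-1.13)^i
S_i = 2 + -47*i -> [2, -45, -92, -139, -186]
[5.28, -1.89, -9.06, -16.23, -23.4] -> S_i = 5.28 + -7.17*i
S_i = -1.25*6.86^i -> [-1.25, -8.58, -58.82, -403.54, -2768.26]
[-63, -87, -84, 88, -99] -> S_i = Random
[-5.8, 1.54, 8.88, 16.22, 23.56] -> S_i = -5.80 + 7.34*i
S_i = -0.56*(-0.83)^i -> [-0.56, 0.46, -0.39, 0.32, -0.27]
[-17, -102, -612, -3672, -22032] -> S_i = -17*6^i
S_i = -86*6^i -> [-86, -516, -3096, -18576, -111456]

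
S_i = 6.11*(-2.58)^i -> [6.11, -15.76, 40.67, -104.93, 270.72]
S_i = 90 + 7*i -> [90, 97, 104, 111, 118]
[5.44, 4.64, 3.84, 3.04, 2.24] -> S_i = 5.44 + -0.80*i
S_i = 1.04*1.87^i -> [1.04, 1.94, 3.64, 6.8, 12.72]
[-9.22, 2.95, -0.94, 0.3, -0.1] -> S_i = -9.22*(-0.32)^i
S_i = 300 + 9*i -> [300, 309, 318, 327, 336]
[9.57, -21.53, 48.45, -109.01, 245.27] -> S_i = 9.57*(-2.25)^i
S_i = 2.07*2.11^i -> [2.07, 4.37, 9.22, 19.45, 41.03]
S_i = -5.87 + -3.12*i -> [-5.87, -8.99, -12.11, -15.23, -18.35]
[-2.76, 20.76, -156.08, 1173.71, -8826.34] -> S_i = -2.76*(-7.52)^i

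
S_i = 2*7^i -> [2, 14, 98, 686, 4802]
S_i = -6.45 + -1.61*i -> [-6.45, -8.06, -9.67, -11.28, -12.89]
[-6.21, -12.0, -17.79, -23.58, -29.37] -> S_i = -6.21 + -5.79*i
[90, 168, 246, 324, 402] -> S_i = 90 + 78*i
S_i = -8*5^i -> [-8, -40, -200, -1000, -5000]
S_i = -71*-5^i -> [-71, 355, -1775, 8875, -44375]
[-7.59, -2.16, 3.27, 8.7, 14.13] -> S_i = -7.59 + 5.43*i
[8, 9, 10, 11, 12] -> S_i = 8 + 1*i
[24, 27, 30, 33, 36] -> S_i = 24 + 3*i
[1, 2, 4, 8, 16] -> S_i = 1*2^i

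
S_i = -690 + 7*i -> [-690, -683, -676, -669, -662]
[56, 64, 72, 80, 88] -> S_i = 56 + 8*i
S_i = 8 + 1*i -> [8, 9, 10, 11, 12]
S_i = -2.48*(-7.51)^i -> [-2.48, 18.62, -139.87, 1050.44, -7888.81]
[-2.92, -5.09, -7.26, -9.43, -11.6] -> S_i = -2.92 + -2.17*i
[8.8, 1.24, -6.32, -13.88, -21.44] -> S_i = 8.80 + -7.56*i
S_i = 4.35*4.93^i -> [4.35, 21.45, 105.73, 521.23, 2569.67]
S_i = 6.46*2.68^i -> [6.46, 17.31, 46.4, 124.35, 333.25]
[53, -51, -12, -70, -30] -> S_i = Random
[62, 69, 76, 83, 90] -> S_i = 62 + 7*i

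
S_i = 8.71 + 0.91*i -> [8.71, 9.62, 10.53, 11.44, 12.35]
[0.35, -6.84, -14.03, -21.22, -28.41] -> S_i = 0.35 + -7.19*i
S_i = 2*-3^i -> [2, -6, 18, -54, 162]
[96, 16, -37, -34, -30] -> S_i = Random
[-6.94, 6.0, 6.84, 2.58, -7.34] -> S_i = Random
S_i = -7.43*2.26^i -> [-7.43, -16.79, -37.95, -85.77, -193.83]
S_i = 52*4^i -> [52, 208, 832, 3328, 13312]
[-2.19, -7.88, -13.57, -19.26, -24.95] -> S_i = -2.19 + -5.69*i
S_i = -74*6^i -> [-74, -444, -2664, -15984, -95904]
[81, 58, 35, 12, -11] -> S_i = 81 + -23*i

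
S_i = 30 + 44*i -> [30, 74, 118, 162, 206]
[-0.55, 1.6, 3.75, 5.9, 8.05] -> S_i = -0.55 + 2.15*i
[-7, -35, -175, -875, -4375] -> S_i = -7*5^i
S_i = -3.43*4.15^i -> [-3.43, -14.23, -59.07, -245.15, -1017.39]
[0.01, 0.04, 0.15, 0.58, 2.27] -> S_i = 0.01*3.88^i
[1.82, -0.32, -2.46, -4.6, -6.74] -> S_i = 1.82 + -2.14*i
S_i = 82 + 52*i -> [82, 134, 186, 238, 290]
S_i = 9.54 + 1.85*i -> [9.54, 11.39, 13.24, 15.09, 16.94]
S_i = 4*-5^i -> [4, -20, 100, -500, 2500]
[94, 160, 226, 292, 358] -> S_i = 94 + 66*i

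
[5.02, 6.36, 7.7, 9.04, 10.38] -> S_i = 5.02 + 1.34*i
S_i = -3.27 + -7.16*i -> [-3.27, -10.43, -17.59, -24.75, -31.91]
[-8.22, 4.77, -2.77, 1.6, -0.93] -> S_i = -8.22*(-0.58)^i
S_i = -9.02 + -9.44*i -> [-9.02, -18.46, -27.9, -37.34, -46.78]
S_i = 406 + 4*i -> [406, 410, 414, 418, 422]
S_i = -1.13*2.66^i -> [-1.13, -3.01, -8.0, -21.27, -56.57]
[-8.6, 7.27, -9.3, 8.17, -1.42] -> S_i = Random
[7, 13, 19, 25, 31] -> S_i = 7 + 6*i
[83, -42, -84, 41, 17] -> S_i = Random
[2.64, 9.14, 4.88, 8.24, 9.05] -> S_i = Random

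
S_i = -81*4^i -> [-81, -324, -1296, -5184, -20736]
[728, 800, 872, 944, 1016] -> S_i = 728 + 72*i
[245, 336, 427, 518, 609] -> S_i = 245 + 91*i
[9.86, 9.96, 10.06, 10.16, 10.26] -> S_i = 9.86*1.01^i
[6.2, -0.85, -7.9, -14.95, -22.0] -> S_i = 6.20 + -7.05*i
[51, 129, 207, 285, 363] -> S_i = 51 + 78*i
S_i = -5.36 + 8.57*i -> [-5.36, 3.21, 11.78, 20.35, 28.92]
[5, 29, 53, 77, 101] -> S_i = 5 + 24*i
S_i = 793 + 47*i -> [793, 840, 887, 934, 981]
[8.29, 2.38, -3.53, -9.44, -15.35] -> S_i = 8.29 + -5.91*i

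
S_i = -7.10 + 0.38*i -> [-7.1, -6.72, -6.34, -5.96, -5.58]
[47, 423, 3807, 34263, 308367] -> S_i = 47*9^i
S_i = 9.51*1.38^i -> [9.51, 13.12, 18.11, 24.99, 34.49]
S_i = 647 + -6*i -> [647, 641, 635, 629, 623]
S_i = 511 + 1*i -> [511, 512, 513, 514, 515]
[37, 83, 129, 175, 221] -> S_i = 37 + 46*i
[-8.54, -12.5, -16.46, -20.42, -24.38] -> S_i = -8.54 + -3.96*i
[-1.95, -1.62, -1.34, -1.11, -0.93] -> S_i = -1.95*0.83^i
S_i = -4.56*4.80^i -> [-4.56, -21.89, -105.06, -504.3, -2420.64]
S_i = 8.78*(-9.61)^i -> [8.78, -84.38, 810.85, -7792.28, 74883.83]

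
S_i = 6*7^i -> [6, 42, 294, 2058, 14406]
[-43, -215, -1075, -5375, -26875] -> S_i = -43*5^i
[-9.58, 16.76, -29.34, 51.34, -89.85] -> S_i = -9.58*(-1.75)^i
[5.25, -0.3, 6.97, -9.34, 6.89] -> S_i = Random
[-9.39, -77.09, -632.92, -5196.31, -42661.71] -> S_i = -9.39*8.21^i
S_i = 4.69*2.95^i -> [4.69, 13.84, 40.81, 120.4, 355.19]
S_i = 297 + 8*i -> [297, 305, 313, 321, 329]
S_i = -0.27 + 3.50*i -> [-0.27, 3.23, 6.73, 10.23, 13.73]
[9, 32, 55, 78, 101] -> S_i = 9 + 23*i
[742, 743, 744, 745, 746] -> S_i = 742 + 1*i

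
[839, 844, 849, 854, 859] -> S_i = 839 + 5*i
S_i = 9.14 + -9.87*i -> [9.14, -0.73, -10.6, -20.47, -30.34]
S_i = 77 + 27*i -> [77, 104, 131, 158, 185]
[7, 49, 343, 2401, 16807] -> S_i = 7*7^i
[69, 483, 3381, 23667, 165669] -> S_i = 69*7^i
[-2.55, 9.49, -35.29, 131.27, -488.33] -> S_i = -2.55*(-3.72)^i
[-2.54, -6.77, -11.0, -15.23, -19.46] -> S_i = -2.54 + -4.23*i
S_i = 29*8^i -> [29, 232, 1856, 14848, 118784]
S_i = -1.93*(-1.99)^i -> [-1.93, 3.84, -7.64, 15.21, -30.27]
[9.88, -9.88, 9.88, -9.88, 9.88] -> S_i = 9.88*(-1.00)^i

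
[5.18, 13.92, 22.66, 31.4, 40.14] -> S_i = 5.18 + 8.74*i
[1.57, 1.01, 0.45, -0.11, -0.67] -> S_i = 1.57 + -0.56*i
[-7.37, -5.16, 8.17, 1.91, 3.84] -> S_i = Random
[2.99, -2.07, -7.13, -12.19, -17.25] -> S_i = 2.99 + -5.06*i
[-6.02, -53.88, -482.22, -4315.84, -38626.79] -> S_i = -6.02*8.95^i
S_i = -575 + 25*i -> [-575, -550, -525, -500, -475]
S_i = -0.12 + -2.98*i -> [-0.12, -3.1, -6.08, -9.06, -12.04]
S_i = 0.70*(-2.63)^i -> [0.7, -1.84, 4.84, -12.73, 33.49]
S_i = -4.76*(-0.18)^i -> [-4.76, 0.86, -0.15, 0.03, -0.0]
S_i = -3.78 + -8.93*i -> [-3.78, -12.71, -21.64, -30.57, -39.5]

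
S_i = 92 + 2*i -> [92, 94, 96, 98, 100]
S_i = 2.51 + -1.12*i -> [2.51, 1.39, 0.27, -0.85, -1.97]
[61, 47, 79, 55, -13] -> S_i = Random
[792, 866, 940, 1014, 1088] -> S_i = 792 + 74*i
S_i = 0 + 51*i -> [0, 51, 102, 153, 204]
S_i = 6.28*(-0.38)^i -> [6.28, -2.39, 0.91, -0.34, 0.13]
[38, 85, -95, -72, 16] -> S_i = Random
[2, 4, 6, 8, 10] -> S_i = 2 + 2*i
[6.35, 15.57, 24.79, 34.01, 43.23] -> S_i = 6.35 + 9.22*i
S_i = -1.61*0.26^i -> [-1.61, -0.42, -0.11, -0.03, -0.01]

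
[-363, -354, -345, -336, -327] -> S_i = -363 + 9*i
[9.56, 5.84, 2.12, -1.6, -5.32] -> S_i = 9.56 + -3.72*i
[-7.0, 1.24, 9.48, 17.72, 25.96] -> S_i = -7.00 + 8.24*i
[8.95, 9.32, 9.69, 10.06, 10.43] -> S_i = 8.95 + 0.37*i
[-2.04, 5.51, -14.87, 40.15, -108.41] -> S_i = -2.04*(-2.70)^i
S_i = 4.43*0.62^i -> [4.43, 2.75, 1.7, 1.06, 0.65]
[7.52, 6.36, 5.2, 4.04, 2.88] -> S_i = 7.52 + -1.16*i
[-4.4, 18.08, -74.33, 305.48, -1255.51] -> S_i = -4.40*(-4.11)^i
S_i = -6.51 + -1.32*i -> [-6.51, -7.83, -9.15, -10.47, -11.79]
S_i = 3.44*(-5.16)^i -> [3.44, -17.75, 91.59, -472.62, 2438.69]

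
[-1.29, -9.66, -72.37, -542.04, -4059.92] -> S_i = -1.29*7.49^i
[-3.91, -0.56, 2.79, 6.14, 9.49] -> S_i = -3.91 + 3.35*i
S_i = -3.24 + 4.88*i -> [-3.24, 1.64, 6.52, 11.4, 16.28]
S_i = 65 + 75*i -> [65, 140, 215, 290, 365]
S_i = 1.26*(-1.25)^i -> [1.26, -1.58, 1.97, -2.46, 3.08]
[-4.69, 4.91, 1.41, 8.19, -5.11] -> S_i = Random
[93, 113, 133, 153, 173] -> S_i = 93 + 20*i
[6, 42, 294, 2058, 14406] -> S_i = 6*7^i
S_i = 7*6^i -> [7, 42, 252, 1512, 9072]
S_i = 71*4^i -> [71, 284, 1136, 4544, 18176]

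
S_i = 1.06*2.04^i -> [1.06, 2.16, 4.41, 9.0, 18.36]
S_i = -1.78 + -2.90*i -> [-1.78, -4.68, -7.58, -10.48, -13.38]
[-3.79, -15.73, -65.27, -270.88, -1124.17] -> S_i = -3.79*4.15^i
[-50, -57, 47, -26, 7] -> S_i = Random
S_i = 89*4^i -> [89, 356, 1424, 5696, 22784]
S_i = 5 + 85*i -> [5, 90, 175, 260, 345]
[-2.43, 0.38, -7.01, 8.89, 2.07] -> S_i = Random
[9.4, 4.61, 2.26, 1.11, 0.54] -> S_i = 9.40*0.49^i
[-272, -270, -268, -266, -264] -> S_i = -272 + 2*i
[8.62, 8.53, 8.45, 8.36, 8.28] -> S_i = 8.62*0.99^i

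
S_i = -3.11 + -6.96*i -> [-3.11, -10.07, -17.03, -23.99, -30.95]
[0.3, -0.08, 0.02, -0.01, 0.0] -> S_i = 0.30*(-0.28)^i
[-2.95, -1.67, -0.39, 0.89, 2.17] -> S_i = -2.95 + 1.28*i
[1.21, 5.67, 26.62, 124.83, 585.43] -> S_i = 1.21*4.69^i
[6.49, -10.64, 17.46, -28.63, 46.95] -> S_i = 6.49*(-1.64)^i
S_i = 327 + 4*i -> [327, 331, 335, 339, 343]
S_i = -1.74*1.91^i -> [-1.74, -3.32, -6.35, -12.12, -23.16]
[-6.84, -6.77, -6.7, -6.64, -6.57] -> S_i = -6.84*0.99^i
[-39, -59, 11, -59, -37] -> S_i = Random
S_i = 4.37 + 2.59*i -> [4.37, 6.96, 9.55, 12.14, 14.73]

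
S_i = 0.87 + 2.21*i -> [0.87, 3.08, 5.29, 7.5, 9.71]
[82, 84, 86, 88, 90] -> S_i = 82 + 2*i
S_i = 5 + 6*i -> [5, 11, 17, 23, 29]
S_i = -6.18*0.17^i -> [-6.18, -1.05, -0.18, -0.03, -0.01]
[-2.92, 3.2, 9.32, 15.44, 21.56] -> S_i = -2.92 + 6.12*i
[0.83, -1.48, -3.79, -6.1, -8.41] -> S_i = 0.83 + -2.31*i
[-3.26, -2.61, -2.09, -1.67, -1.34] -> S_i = -3.26*0.80^i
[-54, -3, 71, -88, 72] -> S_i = Random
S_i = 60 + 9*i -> [60, 69, 78, 87, 96]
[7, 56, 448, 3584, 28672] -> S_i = 7*8^i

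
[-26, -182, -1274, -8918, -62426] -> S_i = -26*7^i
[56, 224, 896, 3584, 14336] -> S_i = 56*4^i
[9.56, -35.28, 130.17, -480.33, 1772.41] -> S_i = 9.56*(-3.69)^i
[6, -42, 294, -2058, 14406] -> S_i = 6*-7^i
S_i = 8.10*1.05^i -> [8.1, 8.51, 8.93, 9.38, 9.85]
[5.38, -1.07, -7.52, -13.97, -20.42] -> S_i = 5.38 + -6.45*i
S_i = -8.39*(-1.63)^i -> [-8.39, 13.68, -22.29, 36.33, -59.23]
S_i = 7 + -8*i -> [7, -1, -9, -17, -25]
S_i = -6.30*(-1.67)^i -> [-6.3, 10.52, -17.57, 29.34, -49.0]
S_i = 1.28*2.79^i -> [1.28, 3.57, 9.96, 27.8, 77.56]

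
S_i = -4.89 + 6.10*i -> [-4.89, 1.21, 7.31, 13.41, 19.51]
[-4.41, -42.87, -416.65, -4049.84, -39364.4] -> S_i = -4.41*9.72^i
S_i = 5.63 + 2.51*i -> [5.63, 8.14, 10.65, 13.16, 15.67]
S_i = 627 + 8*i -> [627, 635, 643, 651, 659]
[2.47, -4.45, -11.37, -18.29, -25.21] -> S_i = 2.47 + -6.92*i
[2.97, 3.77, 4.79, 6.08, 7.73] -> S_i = 2.97*1.27^i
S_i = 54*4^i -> [54, 216, 864, 3456, 13824]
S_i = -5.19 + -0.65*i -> [-5.19, -5.84, -6.49, -7.14, -7.79]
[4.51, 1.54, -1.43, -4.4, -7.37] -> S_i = 4.51 + -2.97*i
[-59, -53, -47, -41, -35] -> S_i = -59 + 6*i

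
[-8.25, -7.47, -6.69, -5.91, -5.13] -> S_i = -8.25 + 0.78*i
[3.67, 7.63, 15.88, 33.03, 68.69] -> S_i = 3.67*2.08^i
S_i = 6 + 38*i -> [6, 44, 82, 120, 158]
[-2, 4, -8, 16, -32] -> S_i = -2*-2^i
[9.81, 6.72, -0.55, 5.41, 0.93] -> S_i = Random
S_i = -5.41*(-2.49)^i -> [-5.41, 13.47, -33.54, 83.52, -207.97]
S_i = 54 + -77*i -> [54, -23, -100, -177, -254]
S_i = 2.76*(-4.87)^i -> [2.76, -13.44, 65.46, -318.78, 1552.48]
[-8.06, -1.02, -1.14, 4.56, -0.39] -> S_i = Random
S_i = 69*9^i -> [69, 621, 5589, 50301, 452709]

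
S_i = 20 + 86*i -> [20, 106, 192, 278, 364]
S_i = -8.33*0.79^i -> [-8.33, -6.58, -5.2, -4.11, -3.24]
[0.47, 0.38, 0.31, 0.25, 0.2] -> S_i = 0.47*0.81^i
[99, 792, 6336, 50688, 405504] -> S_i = 99*8^i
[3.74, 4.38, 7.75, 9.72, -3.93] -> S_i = Random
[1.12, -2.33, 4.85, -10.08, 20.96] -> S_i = 1.12*(-2.08)^i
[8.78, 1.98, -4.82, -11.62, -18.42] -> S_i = 8.78 + -6.80*i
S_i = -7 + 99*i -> [-7, 92, 191, 290, 389]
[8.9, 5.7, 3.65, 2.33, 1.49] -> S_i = 8.90*0.64^i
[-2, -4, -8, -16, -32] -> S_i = -2*2^i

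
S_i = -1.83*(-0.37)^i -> [-1.83, 0.68, -0.25, 0.09, -0.03]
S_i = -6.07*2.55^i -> [-6.07, -15.48, -39.47, -100.65, -256.65]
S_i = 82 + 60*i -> [82, 142, 202, 262, 322]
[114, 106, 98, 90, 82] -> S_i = 114 + -8*i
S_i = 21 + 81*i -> [21, 102, 183, 264, 345]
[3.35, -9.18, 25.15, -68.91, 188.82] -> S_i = 3.35*(-2.74)^i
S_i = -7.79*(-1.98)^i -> [-7.79, 15.42, -30.54, 60.47, -119.73]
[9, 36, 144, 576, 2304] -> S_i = 9*4^i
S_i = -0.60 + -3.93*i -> [-0.6, -4.53, -8.46, -12.39, -16.32]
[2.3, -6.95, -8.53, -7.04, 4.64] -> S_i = Random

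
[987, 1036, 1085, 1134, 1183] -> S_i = 987 + 49*i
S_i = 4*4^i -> [4, 16, 64, 256, 1024]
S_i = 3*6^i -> [3, 18, 108, 648, 3888]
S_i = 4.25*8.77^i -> [4.25, 37.27, 326.88, 2866.74, 25141.28]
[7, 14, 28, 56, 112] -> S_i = 7*2^i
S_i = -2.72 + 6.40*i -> [-2.72, 3.68, 10.08, 16.48, 22.88]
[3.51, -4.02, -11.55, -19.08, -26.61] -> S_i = 3.51 + -7.53*i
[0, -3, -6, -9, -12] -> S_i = 0 + -3*i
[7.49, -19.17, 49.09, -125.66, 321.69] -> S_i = 7.49*(-2.56)^i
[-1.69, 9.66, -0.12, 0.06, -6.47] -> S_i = Random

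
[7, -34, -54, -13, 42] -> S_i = Random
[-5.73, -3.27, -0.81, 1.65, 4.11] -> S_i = -5.73 + 2.46*i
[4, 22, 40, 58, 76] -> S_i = 4 + 18*i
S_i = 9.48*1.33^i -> [9.48, 12.61, 16.77, 22.3, 29.66]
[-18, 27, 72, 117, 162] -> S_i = -18 + 45*i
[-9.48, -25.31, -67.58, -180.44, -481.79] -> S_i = -9.48*2.67^i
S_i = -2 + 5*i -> [-2, 3, 8, 13, 18]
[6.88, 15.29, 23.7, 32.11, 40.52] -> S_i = 6.88 + 8.41*i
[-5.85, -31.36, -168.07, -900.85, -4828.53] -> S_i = -5.85*5.36^i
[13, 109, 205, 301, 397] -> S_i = 13 + 96*i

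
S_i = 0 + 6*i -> [0, 6, 12, 18, 24]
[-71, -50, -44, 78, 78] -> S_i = Random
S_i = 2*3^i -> [2, 6, 18, 54, 162]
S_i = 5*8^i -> [5, 40, 320, 2560, 20480]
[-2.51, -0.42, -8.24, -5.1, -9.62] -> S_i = Random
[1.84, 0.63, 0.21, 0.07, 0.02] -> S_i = 1.84*0.34^i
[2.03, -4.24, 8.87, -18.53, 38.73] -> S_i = 2.03*(-2.09)^i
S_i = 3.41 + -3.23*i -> [3.41, 0.18, -3.05, -6.28, -9.51]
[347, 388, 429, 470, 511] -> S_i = 347 + 41*i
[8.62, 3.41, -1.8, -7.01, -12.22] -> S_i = 8.62 + -5.21*i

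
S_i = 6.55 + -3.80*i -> [6.55, 2.75, -1.05, -4.85, -8.65]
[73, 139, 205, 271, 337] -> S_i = 73 + 66*i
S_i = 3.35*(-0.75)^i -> [3.35, -2.51, 1.88, -1.41, 1.06]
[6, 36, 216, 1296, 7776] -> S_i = 6*6^i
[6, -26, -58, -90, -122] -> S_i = 6 + -32*i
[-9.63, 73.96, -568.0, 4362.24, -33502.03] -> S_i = -9.63*(-7.68)^i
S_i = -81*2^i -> [-81, -162, -324, -648, -1296]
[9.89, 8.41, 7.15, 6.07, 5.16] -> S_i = 9.89*0.85^i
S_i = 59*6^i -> [59, 354, 2124, 12744, 76464]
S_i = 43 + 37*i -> [43, 80, 117, 154, 191]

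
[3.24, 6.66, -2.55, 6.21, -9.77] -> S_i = Random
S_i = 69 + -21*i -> [69, 48, 27, 6, -15]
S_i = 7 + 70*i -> [7, 77, 147, 217, 287]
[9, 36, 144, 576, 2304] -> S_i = 9*4^i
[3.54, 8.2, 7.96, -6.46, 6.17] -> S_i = Random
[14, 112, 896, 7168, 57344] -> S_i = 14*8^i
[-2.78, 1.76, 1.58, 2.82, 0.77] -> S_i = Random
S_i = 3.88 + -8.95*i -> [3.88, -5.07, -14.02, -22.97, -31.92]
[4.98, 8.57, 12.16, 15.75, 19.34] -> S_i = 4.98 + 3.59*i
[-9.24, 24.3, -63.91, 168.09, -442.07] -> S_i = -9.24*(-2.63)^i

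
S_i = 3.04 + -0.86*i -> [3.04, 2.18, 1.32, 0.46, -0.4]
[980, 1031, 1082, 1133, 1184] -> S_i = 980 + 51*i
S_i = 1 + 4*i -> [1, 5, 9, 13, 17]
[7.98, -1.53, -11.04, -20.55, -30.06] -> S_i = 7.98 + -9.51*i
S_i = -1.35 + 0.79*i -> [-1.35, -0.56, 0.23, 1.02, 1.81]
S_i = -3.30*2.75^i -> [-3.3, -9.07, -24.96, -68.63, -188.73]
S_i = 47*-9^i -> [47, -423, 3807, -34263, 308367]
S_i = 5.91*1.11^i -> [5.91, 6.56, 7.28, 8.08, 8.97]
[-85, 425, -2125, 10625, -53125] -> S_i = -85*-5^i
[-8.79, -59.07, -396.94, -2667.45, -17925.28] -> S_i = -8.79*6.72^i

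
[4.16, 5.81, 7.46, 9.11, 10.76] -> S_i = 4.16 + 1.65*i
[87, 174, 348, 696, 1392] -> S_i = 87*2^i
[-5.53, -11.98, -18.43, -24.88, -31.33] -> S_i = -5.53 + -6.45*i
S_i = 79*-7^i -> [79, -553, 3871, -27097, 189679]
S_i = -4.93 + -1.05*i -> [-4.93, -5.98, -7.03, -8.08, -9.13]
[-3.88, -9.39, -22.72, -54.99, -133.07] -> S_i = -3.88*2.42^i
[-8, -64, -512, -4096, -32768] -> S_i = -8*8^i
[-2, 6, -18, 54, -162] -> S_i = -2*-3^i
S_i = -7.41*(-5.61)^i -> [-7.41, 41.57, -233.21, 1308.3, -7339.55]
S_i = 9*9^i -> [9, 81, 729, 6561, 59049]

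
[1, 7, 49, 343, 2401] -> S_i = 1*7^i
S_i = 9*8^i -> [9, 72, 576, 4608, 36864]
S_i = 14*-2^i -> [14, -28, 56, -112, 224]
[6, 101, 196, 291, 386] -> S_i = 6 + 95*i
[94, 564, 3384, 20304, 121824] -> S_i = 94*6^i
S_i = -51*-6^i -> [-51, 306, -1836, 11016, -66096]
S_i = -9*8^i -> [-9, -72, -576, -4608, -36864]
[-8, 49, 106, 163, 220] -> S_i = -8 + 57*i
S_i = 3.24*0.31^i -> [3.24, 1.0, 0.31, 0.1, 0.03]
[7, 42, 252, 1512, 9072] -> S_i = 7*6^i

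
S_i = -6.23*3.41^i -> [-6.23, -21.24, -72.44, -247.03, -842.38]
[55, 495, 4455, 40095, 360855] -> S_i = 55*9^i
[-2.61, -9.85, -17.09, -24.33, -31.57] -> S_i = -2.61 + -7.24*i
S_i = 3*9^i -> [3, 27, 243, 2187, 19683]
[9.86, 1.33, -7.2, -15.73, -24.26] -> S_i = 9.86 + -8.53*i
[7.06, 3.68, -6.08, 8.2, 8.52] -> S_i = Random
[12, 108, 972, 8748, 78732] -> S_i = 12*9^i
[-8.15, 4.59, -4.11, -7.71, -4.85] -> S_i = Random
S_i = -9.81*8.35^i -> [-9.81, -81.91, -683.98, -5711.21, -47688.64]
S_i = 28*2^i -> [28, 56, 112, 224, 448]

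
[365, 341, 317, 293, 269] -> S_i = 365 + -24*i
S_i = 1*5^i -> [1, 5, 25, 125, 625]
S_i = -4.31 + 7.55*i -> [-4.31, 3.24, 10.79, 18.34, 25.89]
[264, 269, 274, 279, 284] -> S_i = 264 + 5*i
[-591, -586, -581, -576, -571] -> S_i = -591 + 5*i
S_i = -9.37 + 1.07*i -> [-9.37, -8.3, -7.23, -6.16, -5.09]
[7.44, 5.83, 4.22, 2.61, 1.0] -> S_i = 7.44 + -1.61*i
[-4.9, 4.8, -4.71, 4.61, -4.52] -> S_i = -4.90*(-0.98)^i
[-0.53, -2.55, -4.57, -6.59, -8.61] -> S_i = -0.53 + -2.02*i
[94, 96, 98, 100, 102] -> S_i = 94 + 2*i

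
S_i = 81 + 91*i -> [81, 172, 263, 354, 445]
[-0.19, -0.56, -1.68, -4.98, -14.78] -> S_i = -0.19*2.97^i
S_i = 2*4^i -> [2, 8, 32, 128, 512]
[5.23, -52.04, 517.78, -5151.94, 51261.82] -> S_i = 5.23*(-9.95)^i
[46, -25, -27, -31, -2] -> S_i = Random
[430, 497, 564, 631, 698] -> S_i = 430 + 67*i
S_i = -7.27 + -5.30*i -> [-7.27, -12.57, -17.87, -23.17, -28.47]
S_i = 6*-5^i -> [6, -30, 150, -750, 3750]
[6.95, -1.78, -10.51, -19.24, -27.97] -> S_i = 6.95 + -8.73*i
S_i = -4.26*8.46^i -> [-4.26, -36.04, -304.9, -2579.41, -21821.82]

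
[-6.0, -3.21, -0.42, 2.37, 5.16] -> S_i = -6.00 + 2.79*i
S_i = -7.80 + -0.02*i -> [-7.8, -7.82, -7.84, -7.86, -7.88]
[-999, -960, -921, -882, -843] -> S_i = -999 + 39*i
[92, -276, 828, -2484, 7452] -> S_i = 92*-3^i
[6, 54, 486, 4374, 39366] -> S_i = 6*9^i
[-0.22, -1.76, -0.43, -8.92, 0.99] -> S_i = Random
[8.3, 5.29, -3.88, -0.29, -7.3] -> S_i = Random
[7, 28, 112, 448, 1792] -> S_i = 7*4^i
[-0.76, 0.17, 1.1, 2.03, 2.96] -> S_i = -0.76 + 0.93*i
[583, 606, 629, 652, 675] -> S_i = 583 + 23*i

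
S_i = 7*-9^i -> [7, -63, 567, -5103, 45927]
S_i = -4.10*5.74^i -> [-4.1, -23.53, -135.09, -775.39, -4450.73]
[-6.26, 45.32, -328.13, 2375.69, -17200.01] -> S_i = -6.26*(-7.24)^i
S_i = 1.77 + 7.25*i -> [1.77, 9.02, 16.27, 23.52, 30.77]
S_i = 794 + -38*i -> [794, 756, 718, 680, 642]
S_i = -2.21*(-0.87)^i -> [-2.21, 1.92, -1.67, 1.46, -1.27]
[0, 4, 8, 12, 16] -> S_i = 0 + 4*i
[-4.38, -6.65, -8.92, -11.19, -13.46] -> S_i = -4.38 + -2.27*i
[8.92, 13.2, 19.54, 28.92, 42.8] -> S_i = 8.92*1.48^i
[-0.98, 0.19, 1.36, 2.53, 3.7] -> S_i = -0.98 + 1.17*i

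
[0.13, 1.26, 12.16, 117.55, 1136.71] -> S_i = 0.13*9.67^i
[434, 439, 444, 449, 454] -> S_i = 434 + 5*i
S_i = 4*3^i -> [4, 12, 36, 108, 324]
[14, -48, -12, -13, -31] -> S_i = Random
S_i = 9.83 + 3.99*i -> [9.83, 13.82, 17.81, 21.8, 25.79]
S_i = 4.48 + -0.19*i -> [4.48, 4.29, 4.1, 3.91, 3.72]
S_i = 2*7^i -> [2, 14, 98, 686, 4802]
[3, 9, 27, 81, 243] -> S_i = 3*3^i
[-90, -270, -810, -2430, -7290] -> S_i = -90*3^i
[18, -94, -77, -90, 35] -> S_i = Random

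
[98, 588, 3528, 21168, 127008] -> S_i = 98*6^i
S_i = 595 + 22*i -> [595, 617, 639, 661, 683]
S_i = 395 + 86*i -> [395, 481, 567, 653, 739]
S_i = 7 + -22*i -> [7, -15, -37, -59, -81]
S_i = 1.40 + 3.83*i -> [1.4, 5.23, 9.06, 12.89, 16.72]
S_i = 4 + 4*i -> [4, 8, 12, 16, 20]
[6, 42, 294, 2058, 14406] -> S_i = 6*7^i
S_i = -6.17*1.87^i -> [-6.17, -11.54, -21.58, -40.35, -75.45]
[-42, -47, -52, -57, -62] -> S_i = -42 + -5*i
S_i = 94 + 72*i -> [94, 166, 238, 310, 382]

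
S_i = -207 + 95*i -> [-207, -112, -17, 78, 173]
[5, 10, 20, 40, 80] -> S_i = 5*2^i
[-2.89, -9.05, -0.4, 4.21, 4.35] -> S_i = Random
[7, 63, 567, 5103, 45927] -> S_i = 7*9^i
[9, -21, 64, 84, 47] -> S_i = Random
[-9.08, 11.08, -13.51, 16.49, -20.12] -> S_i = -9.08*(-1.22)^i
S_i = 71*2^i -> [71, 142, 284, 568, 1136]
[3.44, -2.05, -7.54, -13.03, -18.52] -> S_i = 3.44 + -5.49*i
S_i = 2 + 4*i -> [2, 6, 10, 14, 18]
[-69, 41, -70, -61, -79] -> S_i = Random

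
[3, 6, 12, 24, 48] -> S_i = 3*2^i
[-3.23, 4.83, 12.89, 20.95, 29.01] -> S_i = -3.23 + 8.06*i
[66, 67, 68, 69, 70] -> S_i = 66 + 1*i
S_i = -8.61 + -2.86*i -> [-8.61, -11.47, -14.33, -17.19, -20.05]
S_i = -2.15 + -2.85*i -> [-2.15, -5.0, -7.85, -10.7, -13.55]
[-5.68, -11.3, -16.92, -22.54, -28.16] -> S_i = -5.68 + -5.62*i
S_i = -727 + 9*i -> [-727, -718, -709, -700, -691]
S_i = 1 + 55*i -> [1, 56, 111, 166, 221]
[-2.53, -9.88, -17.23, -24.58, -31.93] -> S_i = -2.53 + -7.35*i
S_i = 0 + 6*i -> [0, 6, 12, 18, 24]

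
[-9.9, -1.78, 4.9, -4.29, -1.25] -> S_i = Random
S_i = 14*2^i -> [14, 28, 56, 112, 224]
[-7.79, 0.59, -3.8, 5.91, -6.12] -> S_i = Random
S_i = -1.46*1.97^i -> [-1.46, -2.88, -5.67, -11.16, -21.99]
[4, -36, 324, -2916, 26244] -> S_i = 4*-9^i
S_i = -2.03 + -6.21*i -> [-2.03, -8.24, -14.45, -20.66, -26.87]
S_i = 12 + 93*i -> [12, 105, 198, 291, 384]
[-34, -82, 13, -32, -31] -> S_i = Random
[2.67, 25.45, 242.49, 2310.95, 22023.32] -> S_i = 2.67*9.53^i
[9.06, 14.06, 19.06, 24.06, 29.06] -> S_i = 9.06 + 5.00*i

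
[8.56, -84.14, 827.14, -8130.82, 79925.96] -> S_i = 8.56*(-9.83)^i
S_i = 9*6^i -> [9, 54, 324, 1944, 11664]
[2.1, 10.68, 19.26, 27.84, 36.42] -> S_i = 2.10 + 8.58*i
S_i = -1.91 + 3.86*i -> [-1.91, 1.95, 5.81, 9.67, 13.53]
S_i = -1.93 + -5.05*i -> [-1.93, -6.98, -12.03, -17.08, -22.13]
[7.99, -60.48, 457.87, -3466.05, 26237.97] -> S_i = 7.99*(-7.57)^i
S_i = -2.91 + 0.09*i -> [-2.91, -2.82, -2.73, -2.64, -2.55]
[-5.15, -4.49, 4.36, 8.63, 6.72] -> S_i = Random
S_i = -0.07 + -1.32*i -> [-0.07, -1.39, -2.71, -4.03, -5.35]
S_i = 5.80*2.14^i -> [5.8, 12.41, 26.56, 56.84, 121.64]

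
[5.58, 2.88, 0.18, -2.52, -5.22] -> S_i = 5.58 + -2.70*i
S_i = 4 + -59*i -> [4, -55, -114, -173, -232]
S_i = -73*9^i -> [-73, -657, -5913, -53217, -478953]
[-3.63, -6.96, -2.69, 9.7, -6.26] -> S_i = Random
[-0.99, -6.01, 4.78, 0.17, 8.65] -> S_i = Random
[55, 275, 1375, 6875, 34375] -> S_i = 55*5^i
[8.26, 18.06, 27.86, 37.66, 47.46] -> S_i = 8.26 + 9.80*i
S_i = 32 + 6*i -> [32, 38, 44, 50, 56]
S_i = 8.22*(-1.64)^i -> [8.22, -13.48, 22.11, -36.26, 59.46]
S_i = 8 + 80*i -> [8, 88, 168, 248, 328]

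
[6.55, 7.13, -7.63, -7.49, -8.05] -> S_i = Random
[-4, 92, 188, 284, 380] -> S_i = -4 + 96*i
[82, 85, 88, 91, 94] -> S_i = 82 + 3*i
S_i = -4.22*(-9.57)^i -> [-4.22, 40.39, -386.49, 3698.69, -35396.49]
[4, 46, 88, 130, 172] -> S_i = 4 + 42*i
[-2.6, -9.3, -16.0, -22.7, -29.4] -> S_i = -2.60 + -6.70*i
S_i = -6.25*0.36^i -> [-6.25, -2.25, -0.81, -0.29, -0.1]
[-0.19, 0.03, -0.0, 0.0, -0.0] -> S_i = -0.19*(-0.14)^i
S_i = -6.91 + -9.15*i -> [-6.91, -16.06, -25.21, -34.36, -43.51]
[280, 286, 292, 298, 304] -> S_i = 280 + 6*i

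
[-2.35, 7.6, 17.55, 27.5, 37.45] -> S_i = -2.35 + 9.95*i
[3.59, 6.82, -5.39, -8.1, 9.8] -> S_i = Random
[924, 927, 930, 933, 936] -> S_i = 924 + 3*i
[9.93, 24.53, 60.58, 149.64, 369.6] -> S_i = 9.93*2.47^i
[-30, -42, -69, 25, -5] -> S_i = Random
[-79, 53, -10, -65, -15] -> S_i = Random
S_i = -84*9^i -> [-84, -756, -6804, -61236, -551124]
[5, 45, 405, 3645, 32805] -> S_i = 5*9^i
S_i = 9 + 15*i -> [9, 24, 39, 54, 69]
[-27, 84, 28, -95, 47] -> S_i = Random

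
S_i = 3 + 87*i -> [3, 90, 177, 264, 351]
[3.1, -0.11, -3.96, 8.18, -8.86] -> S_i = Random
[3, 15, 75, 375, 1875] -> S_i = 3*5^i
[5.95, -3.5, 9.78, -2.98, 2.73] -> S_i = Random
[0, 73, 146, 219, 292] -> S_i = 0 + 73*i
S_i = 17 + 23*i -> [17, 40, 63, 86, 109]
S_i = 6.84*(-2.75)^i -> [6.84, -18.81, 51.73, -142.25, 391.19]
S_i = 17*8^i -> [17, 136, 1088, 8704, 69632]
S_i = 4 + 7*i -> [4, 11, 18, 25, 32]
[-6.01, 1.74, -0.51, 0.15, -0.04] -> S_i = -6.01*(-0.29)^i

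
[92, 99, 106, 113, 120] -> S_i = 92 + 7*i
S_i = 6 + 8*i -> [6, 14, 22, 30, 38]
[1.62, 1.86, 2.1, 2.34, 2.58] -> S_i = 1.62 + 0.24*i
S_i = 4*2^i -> [4, 8, 16, 32, 64]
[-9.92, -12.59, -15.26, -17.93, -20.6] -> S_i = -9.92 + -2.67*i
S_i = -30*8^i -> [-30, -240, -1920, -15360, -122880]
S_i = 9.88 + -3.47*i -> [9.88, 6.41, 2.94, -0.53, -4.0]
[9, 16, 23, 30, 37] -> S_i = 9 + 7*i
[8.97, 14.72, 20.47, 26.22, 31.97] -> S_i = 8.97 + 5.75*i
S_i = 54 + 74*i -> [54, 128, 202, 276, 350]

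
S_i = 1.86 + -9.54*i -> [1.86, -7.68, -17.22, -26.76, -36.3]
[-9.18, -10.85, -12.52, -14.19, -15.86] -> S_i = -9.18 + -1.67*i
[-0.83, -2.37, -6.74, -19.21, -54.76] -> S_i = -0.83*2.85^i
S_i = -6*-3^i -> [-6, 18, -54, 162, -486]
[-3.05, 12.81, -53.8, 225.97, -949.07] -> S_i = -3.05*(-4.20)^i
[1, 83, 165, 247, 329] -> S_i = 1 + 82*i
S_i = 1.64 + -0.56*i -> [1.64, 1.08, 0.52, -0.04, -0.6]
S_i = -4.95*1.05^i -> [-4.95, -5.2, -5.46, -5.73, -6.02]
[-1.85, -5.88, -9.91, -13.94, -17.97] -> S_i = -1.85 + -4.03*i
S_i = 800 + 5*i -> [800, 805, 810, 815, 820]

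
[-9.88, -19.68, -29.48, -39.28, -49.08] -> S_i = -9.88 + -9.80*i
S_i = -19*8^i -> [-19, -152, -1216, -9728, -77824]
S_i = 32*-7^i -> [32, -224, 1568, -10976, 76832]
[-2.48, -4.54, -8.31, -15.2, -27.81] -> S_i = -2.48*1.83^i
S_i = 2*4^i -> [2, 8, 32, 128, 512]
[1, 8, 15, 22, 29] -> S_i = 1 + 7*i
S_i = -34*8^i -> [-34, -272, -2176, -17408, -139264]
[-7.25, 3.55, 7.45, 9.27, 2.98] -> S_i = Random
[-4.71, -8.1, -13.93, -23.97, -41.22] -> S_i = -4.71*1.72^i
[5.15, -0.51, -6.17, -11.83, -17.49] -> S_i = 5.15 + -5.66*i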